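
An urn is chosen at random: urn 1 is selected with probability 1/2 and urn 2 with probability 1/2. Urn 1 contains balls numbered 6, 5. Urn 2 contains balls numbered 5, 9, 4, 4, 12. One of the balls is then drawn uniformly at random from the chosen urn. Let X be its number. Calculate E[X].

E[X | urn 1] = (6+5)/2 = 11/2.
E[X | urn 2] = (5+9+4+4+12)/5 = 34/5.
By the law of total expectation,
E[X] = (1/2)·(11/2) + (1/2)·(34/5) = 123/20.

123/20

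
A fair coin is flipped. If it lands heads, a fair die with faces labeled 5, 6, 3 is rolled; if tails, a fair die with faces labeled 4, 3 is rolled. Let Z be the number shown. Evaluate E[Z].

49/12

E[Z | heads] = (5+6+3)/3 = 14/3.
E[Z | tails] = (4+3)/2 = 7/2.
E[Z] = (1/2)·(14/3) + (1/2)·(7/2) = 49/12.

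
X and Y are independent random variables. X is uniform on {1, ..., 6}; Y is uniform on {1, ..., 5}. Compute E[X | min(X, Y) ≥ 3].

9/2

P(min(X, Y) ≥ 3) = 2/5.
Summing X·P(x,y) over outcomes with min(X, Y) ≥ 3 gives 9/5.
E[X | min(X, Y) ≥ 3] = (9/5) / (2/5) = 9/2.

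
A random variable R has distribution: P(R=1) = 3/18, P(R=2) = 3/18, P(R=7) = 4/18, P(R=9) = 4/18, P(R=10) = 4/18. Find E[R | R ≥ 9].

19/2

P(R ≥ 9) = 4/9.
Σ over the event: 9·2/9 + 10·2/9 = 38/9.
E[R | R ≥ 9] = (38/9) / (4/9) = 19/2.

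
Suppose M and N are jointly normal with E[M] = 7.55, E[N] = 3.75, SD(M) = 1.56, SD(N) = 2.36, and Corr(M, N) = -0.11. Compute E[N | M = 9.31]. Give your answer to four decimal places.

3.4571

For a bivariate normal, E[N | M=x] = μ_N + ρ·(σ_N/σ_M)·(x − μ_M).
E[N | M=9.31] = 3.75 + (-0.11)·(2.36/1.56)·(9.31 − (7.55)) = 3.75 + (-0.16641)·(1.76) = 3.4571.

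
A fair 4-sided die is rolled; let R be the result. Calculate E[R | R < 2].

1

Given R < 2, R is equally likely to be any of {1}.
E[R | R < 2] = (1) / 1 = 1.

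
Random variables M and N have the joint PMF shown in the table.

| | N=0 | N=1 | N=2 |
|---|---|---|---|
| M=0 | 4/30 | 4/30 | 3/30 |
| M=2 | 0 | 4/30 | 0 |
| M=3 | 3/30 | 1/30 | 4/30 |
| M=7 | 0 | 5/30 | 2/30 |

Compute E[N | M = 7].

9/7

P(M = 7) = 7/30.
Σ N·P over the event = 1·(5/30) + 2·(2/30) = 3/10.
E[N | M = 7] = (3/10) / (7/30) = 9/7.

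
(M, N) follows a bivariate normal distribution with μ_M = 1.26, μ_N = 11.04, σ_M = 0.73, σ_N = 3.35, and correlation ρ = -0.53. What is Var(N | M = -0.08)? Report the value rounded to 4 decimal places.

8.0701

For a bivariate normal, Var(N | M=x) = σ_N²(1 − ρ²).
Var(N | M=-0.08) = (3.35)²·(1 − (-0.53)²) = 11.2225·0.7191 = 8.0701.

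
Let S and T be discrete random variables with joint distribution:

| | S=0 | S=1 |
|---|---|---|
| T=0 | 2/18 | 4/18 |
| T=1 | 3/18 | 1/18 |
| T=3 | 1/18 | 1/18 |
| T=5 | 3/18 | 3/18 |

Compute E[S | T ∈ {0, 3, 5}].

P(T ∈ {0, 3, 5}) = 7/9.
Σ S·P over the event = 0·(2/18) + 0·(1/18) + 0·(3/18) + 1·(4/18) + 1·(1/18) + 1·(3/18) = 4/9.
E[S | T ∈ {0, 3, 5}] = (4/9) / (7/9) = 4/7.

4/7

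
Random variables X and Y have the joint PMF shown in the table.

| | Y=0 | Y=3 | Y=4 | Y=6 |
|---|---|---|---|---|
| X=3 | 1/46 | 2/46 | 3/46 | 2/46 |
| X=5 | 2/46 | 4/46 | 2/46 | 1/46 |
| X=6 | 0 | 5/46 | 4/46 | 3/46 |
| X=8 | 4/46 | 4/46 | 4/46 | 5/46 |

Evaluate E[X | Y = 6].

69/11

P(Y = 6) = 11/46.
Σ X·P over the event = 3·(2/46) + 5·(1/46) + 6·(3/46) + 8·(5/46) = 3/2.
E[X | Y = 6] = (3/2) / (11/46) = 69/11.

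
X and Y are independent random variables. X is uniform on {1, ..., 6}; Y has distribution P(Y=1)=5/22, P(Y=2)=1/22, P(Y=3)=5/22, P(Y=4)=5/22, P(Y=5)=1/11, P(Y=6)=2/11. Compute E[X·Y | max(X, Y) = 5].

180/13

P(max(X, Y) = 5) = 13/66.
Summing XY·P(x,y) over outcomes with max(X, Y) = 5 gives 30/11.
E[X·Y | max(X, Y) = 5] = (30/11) / (13/66) = 180/13.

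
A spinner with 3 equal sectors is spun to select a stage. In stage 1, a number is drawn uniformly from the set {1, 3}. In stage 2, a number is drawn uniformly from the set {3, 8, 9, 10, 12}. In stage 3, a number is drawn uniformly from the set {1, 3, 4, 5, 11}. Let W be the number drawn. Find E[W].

E[W | stage 1] = (1+3)/2 = 2.
E[W | stage 2] = (3+8+9+10+12)/5 = 42/5.
E[W | stage 3] = (1+3+4+5+11)/5 = 24/5.
E[W] = (1/3)·(2) + (1/3)·(42/5) + (1/3)·(24/5) = 76/15.

76/15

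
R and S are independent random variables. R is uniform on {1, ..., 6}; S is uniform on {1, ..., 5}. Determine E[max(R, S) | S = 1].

P(S = 1) = 1/5.
Summing max(R,S)·P(x,y) over outcomes with S = 1 gives 7/10.
E[max(R, S) | S = 1] = (7/10) / (1/5) = 7/2.

7/2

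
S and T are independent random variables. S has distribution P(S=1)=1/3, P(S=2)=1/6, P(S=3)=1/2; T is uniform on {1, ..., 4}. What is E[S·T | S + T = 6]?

35/4

P(S + T = 6) = 1/6.
Summing ST·P(x,y) over outcomes with S + T = 6 gives 35/24.
E[S·T | S + T = 6] = (35/24) / (1/6) = 35/4.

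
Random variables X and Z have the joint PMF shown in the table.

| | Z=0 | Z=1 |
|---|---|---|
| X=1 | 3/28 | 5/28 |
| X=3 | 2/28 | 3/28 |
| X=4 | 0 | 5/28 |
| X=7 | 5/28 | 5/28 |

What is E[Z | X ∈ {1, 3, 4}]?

P(X ∈ {1, 3, 4}) = 9/14.
Σ Z·P over the event = 0·(3/28) + 1·(5/28) + 0·(2/28) + 1·(3/28) + 1·(5/28) = 13/28.
E[Z | X ∈ {1, 3, 4}] = (13/28) / (9/14) = 13/18.

13/18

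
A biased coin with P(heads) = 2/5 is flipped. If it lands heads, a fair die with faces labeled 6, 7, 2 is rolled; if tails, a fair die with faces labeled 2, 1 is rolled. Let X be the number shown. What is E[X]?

29/10

E[X | heads] = (6+7+2)/3 = 5.
E[X | tails] = (2+1)/2 = 3/2.
E[X] = (2/5)·(5) + (3/5)·(3/2) = 29/10.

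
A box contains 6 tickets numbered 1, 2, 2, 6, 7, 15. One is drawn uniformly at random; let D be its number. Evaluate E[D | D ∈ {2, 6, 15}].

P(D ∈ {2, 6, 15}) = 2/3.
Σ over the event: 2·1/3 + 6·1/6 + 15·1/6 = 25/6.
E[D | D ∈ {2, 6, 15}] = (25/6) / (2/3) = 25/4.

25/4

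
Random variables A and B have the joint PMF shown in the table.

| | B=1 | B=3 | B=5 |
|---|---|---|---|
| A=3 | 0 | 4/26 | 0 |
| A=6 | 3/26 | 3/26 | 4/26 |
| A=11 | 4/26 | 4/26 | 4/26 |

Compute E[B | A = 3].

3

P(A = 3) = 2/13.
Σ B·P over the event = 3·(4/26) = 6/13.
E[B | A = 3] = (6/13) / (2/13) = 3.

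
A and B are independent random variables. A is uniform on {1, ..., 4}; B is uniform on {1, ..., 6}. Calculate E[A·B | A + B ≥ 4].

P(A + B ≥ 4) = 7/8.
Summing AB·P(x,y) over outcomes with A + B ≥ 4 gives 205/24.
E[A·B | A + B ≥ 4] = (205/24) / (7/8) = 205/21.

205/21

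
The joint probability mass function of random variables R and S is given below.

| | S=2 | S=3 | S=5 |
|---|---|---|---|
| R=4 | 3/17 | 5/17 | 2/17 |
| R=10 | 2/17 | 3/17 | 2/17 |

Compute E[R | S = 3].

P(S = 3) = 8/17.
Σ R·P over the event = 4·(5/17) + 10·(3/17) = 50/17.
E[R | S = 3] = (50/17) / (8/17) = 25/4.

25/4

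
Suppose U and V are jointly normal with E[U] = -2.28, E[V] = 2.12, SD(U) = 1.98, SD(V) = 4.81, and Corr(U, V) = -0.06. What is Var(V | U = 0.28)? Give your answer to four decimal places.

The conditional variance in a bivariate normal is σ_V²(1 − ρ²), independent of x.
Var(V | U=0.28) = (4.81)²·(1 − (-0.06)²) = 23.1361·0.9964 = 23.0528.

23.0528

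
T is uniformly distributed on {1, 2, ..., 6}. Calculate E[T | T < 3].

Given T < 3, T is equally likely to be any of {1, 2}.
E[T | T < 3] = (1 + 2) / 2 = 3/2.

3/2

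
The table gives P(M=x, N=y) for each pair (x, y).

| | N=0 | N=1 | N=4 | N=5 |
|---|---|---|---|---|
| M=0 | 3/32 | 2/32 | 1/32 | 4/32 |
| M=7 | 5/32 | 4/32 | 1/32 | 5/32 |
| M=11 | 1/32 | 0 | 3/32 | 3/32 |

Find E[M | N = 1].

14/3

P(N = 1) = 3/16.
Σ M·P over the event = 0·(2/32) + 7·(4/32) = 7/8.
E[M | N = 1] = (7/8) / (3/16) = 14/3.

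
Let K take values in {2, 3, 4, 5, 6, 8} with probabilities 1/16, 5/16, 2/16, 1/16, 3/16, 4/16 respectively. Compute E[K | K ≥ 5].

P(K ≥ 5) = 1/2.
Σ over the event: 5·1/16 + 6·3/16 + 8·1/4 = 55/16.
E[K | K ≥ 5] = (55/16) / (1/2) = 55/8.

55/8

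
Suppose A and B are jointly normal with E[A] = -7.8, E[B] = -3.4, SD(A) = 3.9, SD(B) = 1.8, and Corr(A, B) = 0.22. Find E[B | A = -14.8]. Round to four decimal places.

-4.1108

For a bivariate normal, E[B | A=x] = μ_B + ρ·(σ_B/σ_A)·(x − μ_A).
E[B | A=-14.8] = -3.4 + (0.22)·(1.8/3.9)·(-14.8 − (-7.8)) = -3.4 + (0.10154)·(-7) = -4.1108.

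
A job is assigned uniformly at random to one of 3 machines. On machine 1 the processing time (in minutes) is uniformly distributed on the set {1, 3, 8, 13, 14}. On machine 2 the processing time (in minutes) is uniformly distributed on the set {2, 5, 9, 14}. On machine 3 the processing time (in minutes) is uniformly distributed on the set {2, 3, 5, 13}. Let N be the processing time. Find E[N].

421/60

E[N | machine 1] = (1+3+8+13+14)/5 = 39/5.
E[N | machine 2] = (2+5+9+14)/4 = 15/2.
E[N | machine 3] = (2+3+5+13)/4 = 23/4.
E[N] = (1/3)·(39/5) + (1/3)·(15/2) + (1/3)·(23/4) = 421/60.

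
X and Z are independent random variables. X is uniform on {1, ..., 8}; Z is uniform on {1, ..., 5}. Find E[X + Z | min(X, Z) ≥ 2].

17/2

P(min(X, Z) ≥ 2) = 7/10.
Summing (X+Z)·P(x,y) over outcomes with min(X, Z) ≥ 2 gives 119/20.
E[X + Z | min(X, Z) ≥ 2] = (119/20) / (7/10) = 17/2.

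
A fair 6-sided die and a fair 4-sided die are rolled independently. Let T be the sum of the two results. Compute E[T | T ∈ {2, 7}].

6

P(T ∈ {2, 7}) = 5/24.
Σ over the event: 2·1/24 + 7·1/6 = 5/4.
E[T | T ∈ {2, 7}] = (5/4) / (5/24) = 6.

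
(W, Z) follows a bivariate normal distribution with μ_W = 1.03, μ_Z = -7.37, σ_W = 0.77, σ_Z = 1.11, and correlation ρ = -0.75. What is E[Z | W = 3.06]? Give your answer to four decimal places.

For a bivariate normal, E[Z | W=x] = μ_Z + ρ·(σ_Z/σ_W)·(x − μ_W).
E[Z | W=3.06] = -7.37 + (-0.75)·(1.11/0.77)·(3.06 − (1.03)) = -7.37 + (-1.0812)·(2.03) = -9.5648.

-9.5648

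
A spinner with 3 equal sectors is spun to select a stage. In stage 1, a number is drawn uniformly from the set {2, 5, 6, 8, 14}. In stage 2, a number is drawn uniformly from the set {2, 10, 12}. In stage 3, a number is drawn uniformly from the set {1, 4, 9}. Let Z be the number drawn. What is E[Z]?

59/9

E[Z | stage 1] = (2+5+6+8+14)/5 = 7.
E[Z | stage 2] = (2+10+12)/3 = 8.
E[Z | stage 3] = (1+4+9)/3 = 14/3.
By the law of total expectation,
E[Z] = (1/3)·(7) + (1/3)·(8) + (1/3)·(14/3) = 59/9.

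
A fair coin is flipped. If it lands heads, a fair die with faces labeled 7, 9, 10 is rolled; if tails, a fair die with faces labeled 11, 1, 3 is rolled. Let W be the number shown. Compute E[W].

E[W | heads] = (7+9+10)/3 = 26/3.
E[W | tails] = (11+1+3)/3 = 5.
By the law of total expectation,
E[W] = (1/2)·(26/3) + (1/2)·(5) = 41/6.

41/6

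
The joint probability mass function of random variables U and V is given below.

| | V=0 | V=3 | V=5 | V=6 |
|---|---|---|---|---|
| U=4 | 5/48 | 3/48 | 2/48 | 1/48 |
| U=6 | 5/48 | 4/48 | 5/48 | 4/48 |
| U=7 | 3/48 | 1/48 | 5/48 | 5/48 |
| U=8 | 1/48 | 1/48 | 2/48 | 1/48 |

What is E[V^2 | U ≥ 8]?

P(U ≥ 8) = 5/48.
Σ V^2·P over the event = 0·(1/48) + 9·(1/48) + 25·(2/48) + 36·(1/48) = 95/48.
E[V^2 | U ≥ 8] = (95/48) / (5/48) = 19.

19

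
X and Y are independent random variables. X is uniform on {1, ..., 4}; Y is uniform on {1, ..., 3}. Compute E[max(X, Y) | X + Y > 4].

Outcomes with X + Y > 4: (2,3), (3,2), (3,3), (4,1), (4,2), (4,3), each with probability 1/12.
E[max(X, Y) | X + Y > 4] = (3 + 3 + 3 + 4 + 4 + 4) / 6 = 7/2.

7/2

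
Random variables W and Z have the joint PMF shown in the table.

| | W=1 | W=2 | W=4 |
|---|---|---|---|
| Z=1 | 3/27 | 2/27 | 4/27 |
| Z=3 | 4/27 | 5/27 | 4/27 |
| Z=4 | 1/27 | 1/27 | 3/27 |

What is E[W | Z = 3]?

P(Z = 3) = 13/27.
Σ W·P over the event = 1·(4/27) + 2·(5/27) + 4·(4/27) = 10/9.
E[W | Z = 3] = (10/9) / (13/27) = 30/13.

30/13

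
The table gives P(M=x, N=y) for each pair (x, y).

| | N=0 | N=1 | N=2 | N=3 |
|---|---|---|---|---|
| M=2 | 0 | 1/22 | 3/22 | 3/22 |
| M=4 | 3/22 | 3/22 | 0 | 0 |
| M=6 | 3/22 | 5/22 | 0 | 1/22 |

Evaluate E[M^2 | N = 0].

P(N = 0) = 3/11.
Σ M^2·P over the event = 16·(3/22) + 36·(3/22) = 78/11.
E[M^2 | N = 0] = (78/11) / (3/11) = 26.

26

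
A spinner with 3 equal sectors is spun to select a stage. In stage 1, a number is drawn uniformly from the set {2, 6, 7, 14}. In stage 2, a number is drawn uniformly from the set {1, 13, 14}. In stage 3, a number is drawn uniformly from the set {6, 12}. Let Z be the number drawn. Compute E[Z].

307/36

E[Z | stage 1] = (2+6+7+14)/4 = 29/4.
E[Z | stage 2] = (1+13+14)/3 = 28/3.
E[Z | stage 3] = (6+12)/2 = 9.
E[Z] = (1/3)·(29/4) + (1/3)·(28/3) + (1/3)·(9) = 307/36.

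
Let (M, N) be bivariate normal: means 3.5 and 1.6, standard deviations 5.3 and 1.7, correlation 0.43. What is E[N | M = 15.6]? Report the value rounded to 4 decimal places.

E[N | M=x] = μ_N + ρ(σ_N/σ_M)(x − μ_M) for jointly normal variables.
E[N | M=15.6] = 1.6 + (0.43)·(1.7/5.3)·(15.6 − (3.5)) = 1.6 + (0.137925)·(12.1) = 3.2689.

3.2689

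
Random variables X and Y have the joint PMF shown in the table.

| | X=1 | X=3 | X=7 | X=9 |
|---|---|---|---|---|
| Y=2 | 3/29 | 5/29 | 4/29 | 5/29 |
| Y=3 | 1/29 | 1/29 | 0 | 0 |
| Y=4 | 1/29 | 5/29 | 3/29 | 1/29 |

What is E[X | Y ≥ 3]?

25/6

P(Y ≥ 3) = 12/29.
Summing X·P(X=x,Y=y) over the conditioning event gives 50/29.
E[X | Y ≥ 3] = (50/29) / (12/29) = 25/6.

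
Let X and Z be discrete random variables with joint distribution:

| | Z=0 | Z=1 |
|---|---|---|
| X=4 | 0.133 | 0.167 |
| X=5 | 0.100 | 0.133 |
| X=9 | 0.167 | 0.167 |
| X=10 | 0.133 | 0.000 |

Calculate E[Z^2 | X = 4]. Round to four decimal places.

0.5567

P(X = 4) = 0.300.
Σ Z^2·P over the event = 0·(0.133) + 1·(0.167) = 0.167.
E[Z^2 | X = 4] = (0.167) / (0.300) = 0.5567.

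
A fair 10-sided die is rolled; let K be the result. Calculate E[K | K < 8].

Given K < 8, K is equally likely to be any of {1, 2, 3, 4, 5, 6, 7}.
E[K | K < 8] = (1 + 2 + 3 + 4 + 5 + 6 + 7) / 7 = 4.

4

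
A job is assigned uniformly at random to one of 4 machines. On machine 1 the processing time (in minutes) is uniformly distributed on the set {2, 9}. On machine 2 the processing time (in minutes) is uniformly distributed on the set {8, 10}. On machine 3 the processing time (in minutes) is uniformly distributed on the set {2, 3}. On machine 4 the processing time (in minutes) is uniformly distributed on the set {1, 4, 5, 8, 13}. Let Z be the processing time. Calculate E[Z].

29/5

E[Z | machine 1] = (2+9)/2 = 11/2.
E[Z | machine 2] = (8+10)/2 = 9.
E[Z | machine 3] = (2+3)/2 = 5/2.
E[Z | machine 4] = (1+4+5+8+13)/5 = 31/5.
E[Z] = (1/4)·(11/2) + (1/4)·(9) + (1/4)·(5/2) + (1/4)·(31/5) = 29/5.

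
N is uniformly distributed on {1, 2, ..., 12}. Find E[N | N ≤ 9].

5

Given N ≤ 9, N is equally likely to be any of {1, 2, 3, 4, 5, 6, 7, 8, 9}.
E[N | N ≤ 9] = (1 + 2 + 3 + 4 + 5 + 6 + 7 + 8 + 9) / 9 = 5.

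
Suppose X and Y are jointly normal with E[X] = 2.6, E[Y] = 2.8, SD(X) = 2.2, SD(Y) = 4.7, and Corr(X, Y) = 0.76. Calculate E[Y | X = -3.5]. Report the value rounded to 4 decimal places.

-7.1042

For a bivariate normal, E[Y | X=x] = μ_Y + ρ·(σ_Y/σ_X)·(x − μ_X).
E[Y | X=-3.5] = 2.8 + (0.76)·(4.7/2.2)·(-3.5 − (2.6)) = 2.8 + (1.62364)·(-6.1) = -7.1042.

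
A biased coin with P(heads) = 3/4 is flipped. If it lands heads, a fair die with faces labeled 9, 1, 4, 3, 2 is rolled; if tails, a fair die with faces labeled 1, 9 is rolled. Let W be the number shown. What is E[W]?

41/10

E[W | heads] = (9+1+4+3+2)/5 = 19/5.
E[W | tails] = (1+9)/2 = 5.
E[W] = (3/4)·(19/5) + (1/4)·(5) = 41/10.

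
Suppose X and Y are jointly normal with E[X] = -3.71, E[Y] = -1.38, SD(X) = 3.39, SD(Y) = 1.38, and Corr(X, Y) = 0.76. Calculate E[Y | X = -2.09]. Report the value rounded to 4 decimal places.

For a bivariate normal, E[Y | X=x] = μ_Y + ρ·(σ_Y/σ_X)·(x − μ_X).
E[Y | X=-2.09] = -1.38 + (0.76)·(1.38/3.39)·(-2.09 − (-3.71)) = -1.38 + (0.30938)·(1.62) = -0.8788.

-0.8788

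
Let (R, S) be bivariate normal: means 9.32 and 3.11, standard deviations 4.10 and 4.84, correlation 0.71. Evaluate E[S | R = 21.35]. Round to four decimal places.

13.1929

E[S | R=x] = μ_S + ρ(σ_S/σ_R)(x − μ_R) for jointly normal variables.
E[S | R=21.35] = 3.11 + (0.71)·(4.84/4.10)·(21.35 − (9.32)) = 3.11 + (0.83815)·(12.03) = 13.1929.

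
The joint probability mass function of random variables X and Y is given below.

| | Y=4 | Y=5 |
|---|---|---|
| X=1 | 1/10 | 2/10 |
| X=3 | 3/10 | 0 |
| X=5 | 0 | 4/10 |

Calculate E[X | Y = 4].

5/2

P(Y = 4) = 2/5.
Σ X·P over the event = 1·(1/10) + 3·(3/10) = 1.
E[X | Y = 4] = (1) / (2/5) = 5/2.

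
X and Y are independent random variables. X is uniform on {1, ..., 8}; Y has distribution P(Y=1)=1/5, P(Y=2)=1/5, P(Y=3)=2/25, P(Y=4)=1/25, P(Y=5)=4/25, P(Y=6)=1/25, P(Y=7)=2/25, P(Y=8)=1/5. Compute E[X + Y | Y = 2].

P(Y = 2) = 1/5.
Summing (X+Y)·P(x,y) over outcomes with Y = 2 gives 13/10.
E[X + Y | Y = 2] = (13/10) / (1/5) = 13/2.

13/2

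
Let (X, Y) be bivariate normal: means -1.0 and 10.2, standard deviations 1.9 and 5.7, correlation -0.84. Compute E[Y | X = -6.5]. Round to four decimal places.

24.0600

E[Y | X=x] = μ_Y + ρ(σ_Y/σ_X)(x − μ_X) for jointly normal variables.
E[Y | X=-6.5] = 10.2 + (-0.84)·(5.7/1.9)·(-6.5 − (-1.0)) = 10.2 + (-2.52)·(-5.5) = 24.0600.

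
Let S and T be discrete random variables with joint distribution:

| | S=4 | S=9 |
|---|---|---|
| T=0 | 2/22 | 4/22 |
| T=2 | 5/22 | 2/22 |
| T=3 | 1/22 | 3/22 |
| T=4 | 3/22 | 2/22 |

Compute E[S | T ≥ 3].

P(T ≥ 3) = 9/22.
Σ S·P over the event = 4·(1/22) + 4·(3/22) + 9·(3/22) + 9·(2/22) = 61/22.
E[S | T ≥ 3] = (61/22) / (9/22) = 61/9.

61/9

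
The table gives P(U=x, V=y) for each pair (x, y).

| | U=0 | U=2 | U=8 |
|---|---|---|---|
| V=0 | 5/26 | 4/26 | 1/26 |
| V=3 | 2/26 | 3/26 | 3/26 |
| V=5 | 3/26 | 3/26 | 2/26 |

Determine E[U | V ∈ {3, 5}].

P(V ∈ {3, 5}) = 8/13.
Summing U·P(U=x,V=y) over the conditioning event gives 2.
E[U | V ∈ {3, 5}] = (2) / (8/13) = 13/4.

13/4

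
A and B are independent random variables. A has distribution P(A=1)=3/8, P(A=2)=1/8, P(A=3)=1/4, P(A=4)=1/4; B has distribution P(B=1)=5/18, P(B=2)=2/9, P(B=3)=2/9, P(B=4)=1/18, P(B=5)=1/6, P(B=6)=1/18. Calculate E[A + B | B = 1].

27/8

P(B = 1) = 5/18.
Summing (A+B)·P(x,y) over outcomes with B = 1 gives 15/16.
E[A + B | B = 1] = (15/16) / (5/18) = 27/8.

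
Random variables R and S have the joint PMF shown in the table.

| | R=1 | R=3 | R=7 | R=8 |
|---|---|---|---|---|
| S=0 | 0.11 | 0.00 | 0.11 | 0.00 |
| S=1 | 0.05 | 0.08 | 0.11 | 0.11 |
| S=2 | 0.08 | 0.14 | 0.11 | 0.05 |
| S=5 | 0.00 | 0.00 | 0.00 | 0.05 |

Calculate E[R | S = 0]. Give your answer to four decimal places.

P(S = 0) = 0.22.
Summing R·P(R=x,S=y) over the conditioning event gives 0.88.
E[R | S = 0] = (0.88) / (0.22) = 4.0000.

4.0000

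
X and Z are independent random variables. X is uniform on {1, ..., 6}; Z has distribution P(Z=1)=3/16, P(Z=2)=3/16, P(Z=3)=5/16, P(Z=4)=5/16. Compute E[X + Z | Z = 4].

15/2

P(Z = 4) = 5/16.
Summing (X+Z)·P(x,y) over outcomes with Z = 4 gives 75/32.
E[X + Z | Z = 4] = (75/32) / (5/16) = 15/2.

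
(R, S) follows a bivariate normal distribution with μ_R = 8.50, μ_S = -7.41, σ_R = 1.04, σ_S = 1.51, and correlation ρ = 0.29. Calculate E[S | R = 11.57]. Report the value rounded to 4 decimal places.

For a bivariate normal, E[S | R=x] = μ_S + ρ·(σ_S/σ_R)·(x − μ_R).
E[S | R=11.57] = -7.41 + (0.29)·(1.51/1.04)·(11.57 − (8.50)) = -7.41 + (0.421058)·(3.07) = -6.1174.

-6.1174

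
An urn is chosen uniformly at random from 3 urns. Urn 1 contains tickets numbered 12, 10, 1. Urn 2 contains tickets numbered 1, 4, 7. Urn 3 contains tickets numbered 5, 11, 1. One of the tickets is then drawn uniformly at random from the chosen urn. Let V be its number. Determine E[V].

52/9

E[V | urn 1] = (12+10+1)/3 = 23/3.
E[V | urn 2] = (1+4+7)/3 = 4.
E[V | urn 3] = (5+11+1)/3 = 17/3.
E[V] = (1/3)·(23/3) + (1/3)·(4) + (1/3)·(17/3) = 52/9.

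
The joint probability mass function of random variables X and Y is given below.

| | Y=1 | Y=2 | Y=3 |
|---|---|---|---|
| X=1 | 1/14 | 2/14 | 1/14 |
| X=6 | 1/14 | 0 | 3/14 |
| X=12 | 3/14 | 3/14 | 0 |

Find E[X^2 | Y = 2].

434/5

P(Y = 2) = 5/14.
Σ X^2·P over the event = 1·(2/14) + 144·(3/14) = 31.
E[X^2 | Y = 2] = (31) / (5/14) = 434/5.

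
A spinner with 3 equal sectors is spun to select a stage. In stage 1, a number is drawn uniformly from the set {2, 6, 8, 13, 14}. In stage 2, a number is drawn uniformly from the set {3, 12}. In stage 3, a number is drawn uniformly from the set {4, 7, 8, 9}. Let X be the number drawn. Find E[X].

E[X | stage 1] = (2+6+8+13+14)/5 = 43/5.
E[X | stage 2] = (3+12)/2 = 15/2.
E[X | stage 3] = (4+7+8+9)/4 = 7.
By the law of total expectation,
E[X] = (1/3)·(43/5) + (1/3)·(15/2) + (1/3)·(7) = 77/10.

77/10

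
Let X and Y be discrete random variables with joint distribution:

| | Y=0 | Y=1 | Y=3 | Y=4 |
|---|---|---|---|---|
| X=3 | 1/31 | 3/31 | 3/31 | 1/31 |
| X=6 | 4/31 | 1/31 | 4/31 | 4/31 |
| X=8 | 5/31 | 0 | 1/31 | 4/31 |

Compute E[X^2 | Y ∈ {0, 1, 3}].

P(Y ∈ {0, 1, 3}) = 22/31.
Summing X^2·P(X=x,Y=y) over the conditioning event gives 771/31.
E[X^2 | Y ∈ {0, 1, 3}] = (771/31) / (22/31) = 771/22.

771/22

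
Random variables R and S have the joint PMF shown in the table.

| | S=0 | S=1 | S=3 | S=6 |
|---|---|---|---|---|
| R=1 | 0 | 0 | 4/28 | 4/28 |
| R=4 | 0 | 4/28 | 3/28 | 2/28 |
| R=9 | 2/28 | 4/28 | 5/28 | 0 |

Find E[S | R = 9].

P(R = 9) = 11/28.
Σ S·P over the event = 0·(2/28) + 1·(4/28) + 3·(5/28) = 19/28.
E[S | R = 9] = (19/28) / (11/28) = 19/11.

19/11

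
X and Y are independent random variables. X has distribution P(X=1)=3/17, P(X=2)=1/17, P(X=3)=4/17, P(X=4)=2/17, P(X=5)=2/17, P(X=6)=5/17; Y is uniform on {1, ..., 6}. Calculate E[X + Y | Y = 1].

P(Y = 1) = 1/6.
Summing (X+Y)·P(x,y) over outcomes with Y = 1 gives 41/51.
E[X + Y | Y = 1] = (41/51) / (1/6) = 82/17.

82/17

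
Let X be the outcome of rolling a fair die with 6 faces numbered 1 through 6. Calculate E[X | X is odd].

Given X is odd, X is equally likely to be any of {1, 3, 5}.
E[X | X is odd] = (1 + 3 + 5) / 3 = 3.

3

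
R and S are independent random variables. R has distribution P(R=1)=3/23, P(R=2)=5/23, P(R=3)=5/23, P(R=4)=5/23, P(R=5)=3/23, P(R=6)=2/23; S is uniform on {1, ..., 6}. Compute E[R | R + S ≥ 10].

86/17

P(R + S ≥ 10) = 17/138.
Summing R·P(x,y) over outcomes with R + S ≥ 10 gives 43/69.
E[R | R + S ≥ 10] = (43/69) / (17/138) = 86/17.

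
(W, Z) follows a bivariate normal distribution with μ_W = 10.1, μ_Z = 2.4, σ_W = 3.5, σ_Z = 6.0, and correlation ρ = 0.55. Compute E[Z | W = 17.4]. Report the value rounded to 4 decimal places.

9.2829

The regression of Z on W has slope ρ·σ_Z/σ_W and passes through (μ_W, μ_Z).
E[Z | W=17.4] = 2.4 + (0.55)·(6.0/3.5)·(17.4 − (10.1)) = 2.4 + (0.94286)·(7.3) = 9.2829.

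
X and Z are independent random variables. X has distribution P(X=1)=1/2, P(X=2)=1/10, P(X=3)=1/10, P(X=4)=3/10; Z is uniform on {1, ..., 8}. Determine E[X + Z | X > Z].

11/2

P(X > Z) = 3/20.
Summing (X+Z)·P(x,y) over outcomes with X > Z gives 33/40.
E[X + Z | X > Z] = (33/40) / (3/20) = 11/2.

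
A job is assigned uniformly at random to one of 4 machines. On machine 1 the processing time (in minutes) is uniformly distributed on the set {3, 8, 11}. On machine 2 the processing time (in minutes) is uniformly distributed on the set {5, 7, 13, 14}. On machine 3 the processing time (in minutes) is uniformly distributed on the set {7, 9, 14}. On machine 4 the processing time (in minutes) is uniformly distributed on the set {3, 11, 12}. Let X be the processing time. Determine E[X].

E[X | machine 1] = (3+8+11)/3 = 22/3.
E[X | machine 2] = (5+7+13+14)/4 = 39/4.
E[X | machine 3] = (7+9+14)/3 = 10.
E[X | machine 4] = (3+11+12)/3 = 26/3.
E[X] = (1/4)·(22/3) + (1/4)·(39/4) + (1/4)·(10) + (1/4)·(26/3) = 143/16.

143/16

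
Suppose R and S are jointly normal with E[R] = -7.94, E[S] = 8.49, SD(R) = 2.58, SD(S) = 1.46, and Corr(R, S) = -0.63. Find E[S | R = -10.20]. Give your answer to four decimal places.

E[S | R=x] = μ_S + ρ(σ_S/σ_R)(x − μ_R) for jointly normal variables.
E[S | R=-10.20] = 8.49 + (-0.63)·(1.46/2.58)·(-10.20 − (-7.94)) = 8.49 + (-0.35651)·(-2.26) = 9.2957.

9.2957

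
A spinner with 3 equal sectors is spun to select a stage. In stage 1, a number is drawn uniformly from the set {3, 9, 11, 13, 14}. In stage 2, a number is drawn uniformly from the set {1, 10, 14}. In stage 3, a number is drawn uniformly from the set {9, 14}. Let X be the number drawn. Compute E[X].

179/18

E[X | stage 1] = (3+9+11+13+14)/5 = 10.
E[X | stage 2] = (1+10+14)/3 = 25/3.
E[X | stage 3] = (9+14)/2 = 23/2.
E[X] = (1/3)·(10) + (1/3)·(25/3) + (1/3)·(23/2) = 179/18.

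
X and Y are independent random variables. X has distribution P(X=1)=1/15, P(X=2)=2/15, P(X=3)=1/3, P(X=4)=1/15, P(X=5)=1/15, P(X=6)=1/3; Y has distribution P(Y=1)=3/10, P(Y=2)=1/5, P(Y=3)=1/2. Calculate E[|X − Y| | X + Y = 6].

8/15

P(X + Y = 6) = 1/5.
Summing |X−Y|·P(x,y) over outcomes with X + Y = 6 gives 8/75.
E[|X − Y| | X + Y = 6] = (8/75) / (1/5) = 8/15.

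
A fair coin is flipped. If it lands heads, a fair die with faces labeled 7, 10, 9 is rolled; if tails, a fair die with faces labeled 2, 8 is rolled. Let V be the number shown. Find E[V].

E[V | heads] = (7+10+9)/3 = 26/3.
E[V | tails] = (2+8)/2 = 5.
E[V] = (1/2)·(26/3) + (1/2)·(5) = 41/6.

41/6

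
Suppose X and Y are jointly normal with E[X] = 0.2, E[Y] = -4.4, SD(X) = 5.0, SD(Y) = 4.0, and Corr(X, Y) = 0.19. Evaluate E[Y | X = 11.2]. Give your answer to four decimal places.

-2.7280

The regression of Y on X has slope ρ·σ_Y/σ_X and passes through (μ_X, μ_Y).
E[Y | X=11.2] = -4.4 + (0.19)·(4.0/5.0)·(11.2 − (0.2)) = -4.4 + (0.152)·(11) = -2.7280.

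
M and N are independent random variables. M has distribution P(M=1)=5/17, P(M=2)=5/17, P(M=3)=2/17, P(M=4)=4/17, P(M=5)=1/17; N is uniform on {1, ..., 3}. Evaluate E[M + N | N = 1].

59/17

P(N = 1) = 1/3.
Summing (M+N)·P(x,y) over outcomes with N = 1 gives 59/51.
E[M + N | N = 1] = (59/51) / (1/3) = 59/17.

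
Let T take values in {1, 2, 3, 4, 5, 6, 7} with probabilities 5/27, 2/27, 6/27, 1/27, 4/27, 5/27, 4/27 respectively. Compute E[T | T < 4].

27/13

P(T < 4) = 13/27.
Σ over the event: 1·5/27 + 2·2/27 + 3·2/9 = 1.
E[T | T < 4] = (1) / (13/27) = 27/13.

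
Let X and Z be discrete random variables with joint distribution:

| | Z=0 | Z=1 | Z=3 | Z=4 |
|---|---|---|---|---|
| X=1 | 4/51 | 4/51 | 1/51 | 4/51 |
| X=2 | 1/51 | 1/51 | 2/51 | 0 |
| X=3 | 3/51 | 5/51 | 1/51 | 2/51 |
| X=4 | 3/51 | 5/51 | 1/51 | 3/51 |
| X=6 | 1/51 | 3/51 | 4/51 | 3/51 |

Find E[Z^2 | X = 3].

46/11

P(X = 3) = 11/51.
Σ Z^2·P over the event = 0·(3/51) + 1·(5/51) + 9·(1/51) + 16·(2/51) = 46/51.
E[Z^2 | X = 3] = (46/51) / (11/51) = 46/11.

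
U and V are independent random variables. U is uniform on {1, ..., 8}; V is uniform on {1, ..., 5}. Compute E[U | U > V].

29/5

P(U > V) = 5/8.
Summing U·P(x,y) over outcomes with U > V gives 29/8.
E[U | U > V] = (29/8) / (5/8) = 29/5.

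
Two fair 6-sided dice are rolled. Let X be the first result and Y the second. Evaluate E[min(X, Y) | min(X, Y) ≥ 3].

P(min(X, Y) ≥ 3) = 4/9.
Summing min(X,Y)·P(x,y) over outcomes with min(X, Y) ≥ 3 gives 31/18.
E[min(X, Y) | min(X, Y) ≥ 3] = (31/18) / (4/9) = 31/8.

31/8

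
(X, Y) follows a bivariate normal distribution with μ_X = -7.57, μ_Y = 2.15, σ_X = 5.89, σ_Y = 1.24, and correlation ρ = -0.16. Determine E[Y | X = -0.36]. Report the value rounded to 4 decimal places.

The regression of Y on X has slope ρ·σ_Y/σ_X and passes through (μ_X, μ_Y).
E[Y | X=-0.36] = 2.15 + (-0.16)·(1.24/5.89)·(-0.36 − (-7.57)) = 2.15 + (-0.033684)·(7.21) = 1.9071.

1.9071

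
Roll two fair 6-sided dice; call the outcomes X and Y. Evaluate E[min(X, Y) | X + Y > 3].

P(X + Y > 3) = 11/12.
Summing min(X,Y)·P(x,y) over outcomes with X + Y > 3 gives 22/9.
E[min(X, Y) | X + Y > 3] = (22/9) / (11/12) = 8/3.

8/3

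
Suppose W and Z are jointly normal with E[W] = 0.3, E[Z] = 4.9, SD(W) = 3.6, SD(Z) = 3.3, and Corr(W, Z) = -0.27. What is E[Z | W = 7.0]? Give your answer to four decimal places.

E[Z | W=x] = μ_Z + ρ(σ_Z/σ_W)(x − μ_W) for jointly normal variables.
E[Z | W=7.0] = 4.9 + (-0.27)·(3.3/3.6)·(7.0 − (0.3)) = 4.9 + (-0.2475)·(6.7) = 3.2418.

3.2418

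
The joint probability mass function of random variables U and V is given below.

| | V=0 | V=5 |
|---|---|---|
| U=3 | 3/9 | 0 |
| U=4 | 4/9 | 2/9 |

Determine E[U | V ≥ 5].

P(V ≥ 5) = 2/9.
Summing U·P(U=x,V=y) over the conditioning event gives 8/9.
E[U | V ≥ 5] = (8/9) / (2/9) = 4.

4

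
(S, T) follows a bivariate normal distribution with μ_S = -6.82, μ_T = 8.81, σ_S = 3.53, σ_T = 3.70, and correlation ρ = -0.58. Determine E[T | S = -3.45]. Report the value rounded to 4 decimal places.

E[T | S=x] = μ_T + ρ(σ_T/σ_S)(x − μ_S) for jointly normal variables.
E[T | S=-3.45] = 8.81 + (-0.58)·(3.70/3.53)·(-3.45 − (-6.82)) = 8.81 + (-0.60793)·(3.37) = 6.7613.

6.7613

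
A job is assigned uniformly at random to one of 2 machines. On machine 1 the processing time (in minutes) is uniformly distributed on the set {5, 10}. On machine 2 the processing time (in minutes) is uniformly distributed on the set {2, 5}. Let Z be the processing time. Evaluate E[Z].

11/2

E[Z | machine 1] = (5+10)/2 = 15/2.
E[Z | machine 2] = (2+5)/2 = 7/2.
E[Z] = (1/2)·(15/2) + (1/2)·(7/2) = 11/2.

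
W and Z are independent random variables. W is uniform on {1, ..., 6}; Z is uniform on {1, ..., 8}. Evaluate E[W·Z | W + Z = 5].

5

Outcomes with W + Z = 5: (1,4), (2,3), (3,2), (4,1), each with probability 1/48.
E[W·Z | W + Z = 5] = (4 + 6 + 6 + 4) / 4 = 5.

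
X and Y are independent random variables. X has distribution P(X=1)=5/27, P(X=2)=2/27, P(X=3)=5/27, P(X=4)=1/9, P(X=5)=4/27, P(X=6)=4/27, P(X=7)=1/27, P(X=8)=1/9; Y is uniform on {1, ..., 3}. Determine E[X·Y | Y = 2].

74/9

P(Y = 2) = 1/3.
Summing XY·P(x,y) over outcomes with Y = 2 gives 74/27.
E[X·Y | Y = 2] = (74/27) / (1/3) = 74/9.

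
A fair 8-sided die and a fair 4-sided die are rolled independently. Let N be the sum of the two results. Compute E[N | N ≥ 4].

P(N ≥ 4) = 29/32.
E[N | N ≥ 4] = (27/4) / (29/32) = 216/29.

216/29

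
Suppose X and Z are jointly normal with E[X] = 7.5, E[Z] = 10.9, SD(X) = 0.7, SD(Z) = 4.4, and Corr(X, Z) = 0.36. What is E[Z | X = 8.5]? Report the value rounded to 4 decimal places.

13.1629

For a bivariate normal, E[Z | X=x] = μ_Z + ρ·(σ_Z/σ_X)·(x − μ_X).
E[Z | X=8.5] = 10.9 + (0.36)·(4.4/0.7)·(8.5 − (7.5)) = 10.9 + (2.2629)·(1) = 13.1629.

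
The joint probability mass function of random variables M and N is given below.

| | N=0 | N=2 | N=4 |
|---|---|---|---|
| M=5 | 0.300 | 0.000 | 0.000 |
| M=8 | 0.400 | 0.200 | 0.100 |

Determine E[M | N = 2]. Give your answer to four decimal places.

8.0000

P(N = 2) = 0.200.
Σ M·P over the event = 8·(0.200) = 1.600.
E[M | N = 2] = (1.600) / (0.200) = 8.0000.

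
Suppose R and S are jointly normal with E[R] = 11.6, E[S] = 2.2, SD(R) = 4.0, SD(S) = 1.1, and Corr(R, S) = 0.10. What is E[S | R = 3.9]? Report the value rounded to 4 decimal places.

1.9883

E[S | R=x] = μ_S + ρ(σ_S/σ_R)(x − μ_R) for jointly normal variables.
E[S | R=3.9] = 2.2 + (0.10)·(1.1/4.0)·(3.9 − (11.6)) = 2.2 + (0.0275)·(-7.7) = 1.9883.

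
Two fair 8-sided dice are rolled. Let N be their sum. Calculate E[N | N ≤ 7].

P(N ≤ 7) = 21/64.
Σ over the event: 2·1/64 + 3·1/32 + 4·3/64 + 5·1/16 + 6·5/64 + 7·3/32 = 7/4.
E[N | N ≤ 7] = (7/4) / (21/64) = 16/3.

16/3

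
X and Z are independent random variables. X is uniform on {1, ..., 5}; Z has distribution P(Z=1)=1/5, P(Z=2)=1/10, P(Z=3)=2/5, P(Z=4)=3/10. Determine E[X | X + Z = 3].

P(X + Z = 3) = 3/50.
Summing X·P(x,y) over outcomes with X + Z = 3 gives 1/10.
E[X | X + Z = 3] = (1/10) / (3/50) = 5/3.

5/3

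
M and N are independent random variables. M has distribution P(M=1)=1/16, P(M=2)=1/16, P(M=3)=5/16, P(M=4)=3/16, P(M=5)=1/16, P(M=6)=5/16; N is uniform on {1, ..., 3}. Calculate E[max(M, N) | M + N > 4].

87/19

P(M + N > 4) = 19/24.
Summing max(M,N)·P(x,y) over outcomes with M + N > 4 gives 29/8.
E[max(M, N) | M + N > 4] = (29/8) / (19/24) = 87/19.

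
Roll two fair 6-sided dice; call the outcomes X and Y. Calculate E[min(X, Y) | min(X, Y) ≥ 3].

P(min(X, Y) ≥ 3) = 4/9.
Summing min(X,Y)·P(x,y) over outcomes with min(X, Y) ≥ 3 gives 31/18.
E[min(X, Y) | min(X, Y) ≥ 3] = (31/18) / (4/9) = 31/8.

31/8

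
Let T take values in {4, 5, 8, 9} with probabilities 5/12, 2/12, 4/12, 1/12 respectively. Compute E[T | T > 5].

41/5

P(T > 5) = 5/12.
Σ over the event: 8·1/3 + 9·1/12 = 41/12.
E[T | T > 5] = (41/12) / (5/12) = 41/5.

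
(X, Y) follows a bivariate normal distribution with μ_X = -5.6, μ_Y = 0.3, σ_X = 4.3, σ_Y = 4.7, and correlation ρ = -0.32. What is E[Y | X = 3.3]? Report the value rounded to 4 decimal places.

The regression of Y on X has slope ρ·σ_Y/σ_X and passes through (μ_X, μ_Y).
E[Y | X=3.3] = 0.3 + (-0.32)·(4.7/4.3)·(3.3 − (-5.6)) = 0.3 + (-0.349767)·(8.9) = -2.8129.

-2.8129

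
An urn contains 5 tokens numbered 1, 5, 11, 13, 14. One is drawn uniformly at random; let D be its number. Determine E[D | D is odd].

15/2

P(D is odd) = 4/5.
Σ over the event: 1·1/5 + 5·1/5 + 11·1/5 + 13·1/5 = 6.
E[D | D is odd] = (6) / (4/5) = 15/2.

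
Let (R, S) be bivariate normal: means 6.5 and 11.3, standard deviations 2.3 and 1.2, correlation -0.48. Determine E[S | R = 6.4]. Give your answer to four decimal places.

11.3250

For a bivariate normal, E[S | R=x] = μ_S + ρ·(σ_S/σ_R)·(x − μ_R).
E[S | R=6.4] = 11.3 + (-0.48)·(1.2/2.3)·(6.4 − (6.5)) = 11.3 + (-0.25043)·(-0.1) = 11.3250.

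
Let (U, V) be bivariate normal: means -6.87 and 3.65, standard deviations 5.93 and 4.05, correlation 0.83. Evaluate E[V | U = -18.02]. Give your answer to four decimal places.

-2.6705

For a bivariate normal, E[V | U=x] = μ_V + ρ·(σ_V/σ_U)·(x − μ_U).
E[V | U=-18.02] = 3.65 + (0.83)·(4.05/5.93)·(-18.02 − (-6.87)) = 3.65 + (0.56686)·(-11.15) = -2.6705.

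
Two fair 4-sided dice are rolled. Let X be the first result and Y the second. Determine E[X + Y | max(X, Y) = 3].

24/5

Outcomes with max(X, Y) = 3: (1,3), (2,3), (3,1), (3,2), (3,3), each with probability 1/16.
E[X + Y | max(X, Y) = 3] = (4 + 5 + 4 + 5 + 6) / 5 = 24/5.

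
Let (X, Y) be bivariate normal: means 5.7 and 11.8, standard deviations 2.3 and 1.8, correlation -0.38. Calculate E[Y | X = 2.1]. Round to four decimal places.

For a bivariate normal, E[Y | X=x] = μ_Y + ρ·(σ_Y/σ_X)·(x − μ_X).
E[Y | X=2.1] = 11.8 + (-0.38)·(1.8/2.3)·(2.1 − (5.7)) = 11.8 + (-0.29739)·(-3.6) = 12.8706.

12.8706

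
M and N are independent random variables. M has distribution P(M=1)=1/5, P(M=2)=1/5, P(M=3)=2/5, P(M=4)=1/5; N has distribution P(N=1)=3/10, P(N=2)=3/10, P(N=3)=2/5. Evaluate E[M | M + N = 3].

3/2

P(M + N = 3) = 3/25.
Summing M·P(x,y) over outcomes with M + N = 3 gives 9/50.
E[M | M + N = 3] = (9/50) / (3/25) = 3/2.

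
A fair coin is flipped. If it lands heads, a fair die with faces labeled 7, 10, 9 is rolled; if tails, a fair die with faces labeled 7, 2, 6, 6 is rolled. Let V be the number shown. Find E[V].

E[V | heads] = (7+10+9)/3 = 26/3.
E[V | tails] = (7+2+6+6)/4 = 21/4.
E[V] = (1/2)·(26/3) + (1/2)·(21/4) = 167/24.

167/24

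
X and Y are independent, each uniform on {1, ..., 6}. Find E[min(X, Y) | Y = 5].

10/3

Outcomes with Y = 5: (1,5), (2,5), (3,5), (4,5), (5,5), (6,5), each with probability 1/36.
E[min(X, Y) | Y = 5] = (1 + 2 + 3 + 4 + 5 + 5) / 6 = 10/3.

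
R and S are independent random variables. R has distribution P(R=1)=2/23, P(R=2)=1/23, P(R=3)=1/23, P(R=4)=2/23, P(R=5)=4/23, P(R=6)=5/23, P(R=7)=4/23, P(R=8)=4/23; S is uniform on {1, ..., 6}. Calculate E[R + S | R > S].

921/98

P(R > S) = 49/69.
Summing (R+S)·P(x,y) over outcomes with R > S gives 307/46.
E[R + S | R > S] = (307/46) / (49/69) = 921/98.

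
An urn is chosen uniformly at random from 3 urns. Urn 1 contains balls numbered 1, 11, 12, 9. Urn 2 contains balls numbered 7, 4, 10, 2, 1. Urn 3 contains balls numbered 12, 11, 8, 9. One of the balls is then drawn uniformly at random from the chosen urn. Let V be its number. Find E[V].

E[V | urn 1] = (1+11+12+9)/4 = 33/4.
E[V | urn 2] = (7+4+10+2+1)/5 = 24/5.
E[V | urn 3] = (12+11+8+9)/4 = 10.
E[V] = (1/3)·(33/4) + (1/3)·(24/5) + (1/3)·(10) = 461/60.

461/60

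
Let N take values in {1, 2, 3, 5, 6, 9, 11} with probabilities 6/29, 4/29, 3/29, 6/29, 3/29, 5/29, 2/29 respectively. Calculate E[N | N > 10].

P(N > 10) = 2/29.
Σ over the event: 11·2/29 = 22/29.
E[N | N > 10] = (22/29) / (2/29) = 11.

11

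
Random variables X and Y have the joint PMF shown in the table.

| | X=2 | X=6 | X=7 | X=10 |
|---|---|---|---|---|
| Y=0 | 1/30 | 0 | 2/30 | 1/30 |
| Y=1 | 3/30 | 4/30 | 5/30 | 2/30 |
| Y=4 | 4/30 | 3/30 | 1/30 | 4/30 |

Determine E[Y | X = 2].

P(X = 2) = 4/15.
Summing Y·P(X=x,Y=y) over the conditioning event gives 19/30.
E[Y | X = 2] = (19/30) / (4/15) = 19/8.

19/8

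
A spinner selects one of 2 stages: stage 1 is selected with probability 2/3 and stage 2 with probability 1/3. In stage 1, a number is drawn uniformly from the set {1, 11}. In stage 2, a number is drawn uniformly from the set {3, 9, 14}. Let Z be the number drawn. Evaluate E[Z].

E[Z | stage 1] = (1+11)/2 = 6.
E[Z | stage 2] = (3+9+14)/3 = 26/3.
By the law of total expectation,
E[Z] = (2/3)·(6) + (1/3)·(26/3) = 62/9.

62/9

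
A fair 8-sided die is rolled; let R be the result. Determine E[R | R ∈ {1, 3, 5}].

3

P(R ∈ {1, 3, 5}) = 3/8.
Σ over the event: 1·1/8 + 3·1/8 + 5·1/8 = 9/8.
E[R | R ∈ {1, 3, 5}] = (9/8) / (3/8) = 3.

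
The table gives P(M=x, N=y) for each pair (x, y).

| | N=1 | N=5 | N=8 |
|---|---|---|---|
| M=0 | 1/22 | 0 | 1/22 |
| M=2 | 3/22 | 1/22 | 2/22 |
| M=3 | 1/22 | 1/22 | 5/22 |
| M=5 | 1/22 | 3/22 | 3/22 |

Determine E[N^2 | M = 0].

P(M = 0) = 1/11.
Σ N^2·P over the event = 1·(1/22) + 64·(1/22) = 65/22.
E[N^2 | M = 0] = (65/22) / (1/11) = 65/2.

65/2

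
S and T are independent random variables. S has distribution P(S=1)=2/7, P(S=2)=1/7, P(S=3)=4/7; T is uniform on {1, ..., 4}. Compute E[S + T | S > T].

13/3

P(S > T) = 9/28.
Summing (S+T)·P(x,y) over outcomes with S > T gives 39/28.
E[S + T | S > T] = (39/28) / (9/28) = 13/3.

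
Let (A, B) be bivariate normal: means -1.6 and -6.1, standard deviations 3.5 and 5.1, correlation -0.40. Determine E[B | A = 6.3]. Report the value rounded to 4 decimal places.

-10.7046

E[B | A=x] = μ_B + ρ(σ_B/σ_A)(x − μ_A) for jointly normal variables.
E[B | A=6.3] = -6.1 + (-0.40)·(5.1/3.5)·(6.3 − (-1.6)) = -6.1 + (-0.58286)·(7.9) = -10.7046.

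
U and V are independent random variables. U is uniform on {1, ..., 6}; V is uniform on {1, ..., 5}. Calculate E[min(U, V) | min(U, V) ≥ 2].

3

P(min(U, V) ≥ 2) = 2/3.
Summing min(U,V)·P(x,y) over outcomes with min(U, V) ≥ 2 gives 2.
E[min(U, V) | min(U, V) ≥ 2] = (2) / (2/3) = 3.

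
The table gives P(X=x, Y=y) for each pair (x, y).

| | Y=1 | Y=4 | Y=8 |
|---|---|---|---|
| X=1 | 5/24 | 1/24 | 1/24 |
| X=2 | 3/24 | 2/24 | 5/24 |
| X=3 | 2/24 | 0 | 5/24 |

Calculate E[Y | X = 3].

6

P(X = 3) = 7/24.
Σ Y·P over the event = 1·(2/24) + 8·(5/24) = 7/4.
E[Y | X = 3] = (7/4) / (7/24) = 6.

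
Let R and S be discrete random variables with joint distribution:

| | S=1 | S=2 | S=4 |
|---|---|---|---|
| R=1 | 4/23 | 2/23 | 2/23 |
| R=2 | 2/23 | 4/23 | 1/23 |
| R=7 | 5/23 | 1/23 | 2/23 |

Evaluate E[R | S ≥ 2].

35/12

P(S ≥ 2) = 12/23.
Summing R·P(R=x,S=y) over the conditioning event gives 35/23.
E[R | S ≥ 2] = (35/23) / (12/23) = 35/12.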